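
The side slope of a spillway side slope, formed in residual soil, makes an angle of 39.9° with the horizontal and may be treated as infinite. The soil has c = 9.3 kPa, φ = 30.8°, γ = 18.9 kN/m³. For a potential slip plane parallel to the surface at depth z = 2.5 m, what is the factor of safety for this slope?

For an infinite slope with a slip plane parallel to the surface (no pore pressure): FS = [c + γz cos²β tanφ] / [γz sinβ cosβ].
γz = 18.9·2.5 = 47.25 kN/m²
Numerator = 9.3 + 47.25·cos²39.9°·tan30.8° = 9.3 + 47.25·0.5885·0.5961 = 25.877 kPa
Denominator = 47.25·sin39.9°·cos39.9° = 47.25·0.6414·0.7672 = 23.252 kPa
FS = 25.877 / 23.252 = 1.113

FS = 1.11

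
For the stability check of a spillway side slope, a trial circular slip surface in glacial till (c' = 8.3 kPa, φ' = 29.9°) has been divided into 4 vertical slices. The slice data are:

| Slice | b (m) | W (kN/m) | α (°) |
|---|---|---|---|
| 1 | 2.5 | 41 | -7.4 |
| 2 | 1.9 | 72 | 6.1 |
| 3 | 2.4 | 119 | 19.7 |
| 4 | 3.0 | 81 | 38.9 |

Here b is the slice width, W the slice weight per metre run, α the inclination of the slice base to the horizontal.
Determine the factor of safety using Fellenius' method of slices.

FS = 2.73

Ordinary method of slices: FS = Σ[c'·Δl_i + (W_i cosα_i)·tanφ'] / Σ W_i sinα_i, with Δl_i = b_i / cosα_i.
Slice 1: Δl = 2.5/cos(-7.4°) = 2.521 m; N'_1 = 41·cos(-7.4°) = 40.7; c'Δl = 20.92; W sinα = -5.3
Slice 2: Δl = 1.9/cos6.1° = 1.911 m; N'_2 = 72·cos6.1° = 71.6; c'Δl = 15.86; W sinα = 7.7
Slice 3: Δl = 2.4/cos19.7° = 2.549 m; N'_3 = 119·cos19.7° = 112.0; c'Δl = 21.16; W sinα = 40.1
Slice 4: Δl = 3.0/cos38.9° = 3.855 m; N'_4 = 81·cos38.9° = 63.0; c'Δl = 32.00; W sinα = 50.9
Σc'Δl = 89.9 kN/m; ΣN' = 287.3 kN/m; ΣW sinα = 93.3 kN/m
Resisting = 89.9 + 287.3·tan29.9° = 89.9 + 165.2 = 255.2 kN/m
FS = 255.2 / 93.3 = 2.733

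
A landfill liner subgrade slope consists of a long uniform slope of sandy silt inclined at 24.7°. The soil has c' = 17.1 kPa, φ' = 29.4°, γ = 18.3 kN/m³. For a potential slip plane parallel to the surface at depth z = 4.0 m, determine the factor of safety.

FS = 1.84

For an infinite slope with a slip plane parallel to the surface (no pore pressure): FS = [c' + γz cos²β tanφ'] / [γz sinβ cosβ].
γz = 18.3·4.0 = 73.20 kN/m²
Numerator = 17.1 + 73.20·cos²24.7°·tan29.4° = 17.1 + 73.20·0.8254·0.5635 = 51.144 kPa
Denominator = 73.20·sin24.7°·cos24.7° = 73.20·0.4179·0.9085 = 27.789 kPa
FS = 51.144 / 27.789 = 1.840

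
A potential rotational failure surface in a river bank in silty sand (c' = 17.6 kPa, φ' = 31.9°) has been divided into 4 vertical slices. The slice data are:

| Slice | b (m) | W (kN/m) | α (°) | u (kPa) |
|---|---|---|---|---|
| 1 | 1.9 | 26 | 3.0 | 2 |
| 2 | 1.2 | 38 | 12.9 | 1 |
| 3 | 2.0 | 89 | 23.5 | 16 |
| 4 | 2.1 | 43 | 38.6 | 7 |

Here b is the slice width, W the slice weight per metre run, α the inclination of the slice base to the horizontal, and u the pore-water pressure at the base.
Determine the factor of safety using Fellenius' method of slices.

Ordinary method of slices: FS = Σ[c'·Δl_i + (W_i cosα_i − u_i·Δl_i)·tanφ'] / Σ W_i sinα_i, with Δl_i = b_i / cosα_i.
Slice 1: Δl = 1.9/cos3.0° = 1.903 m; N'_1 = 26·cos3.0° − 2·1.903 = 22.2; c'Δl = 33.49; W sinα = 1.4
Slice 2: Δl = 1.2/cos12.9° = 1.231 m; N'_2 = 38·cos12.9° − 1·1.231 = 35.8; c'Δl = 21.67; W sinα = 8.5
Slice 3: Δl = 2.0/cos23.5° = 2.181 m; N'_3 = 89·cos23.5° − 16·2.181 = 46.7; c'Δl = 38.38; W sinα = 35.5
Slice 4: Δl = 2.1/cos38.6° = 2.687 m; N'_4 = 43·cos38.6° − 7·2.687 = 14.8; c'Δl = 47.29; W sinα = 26.8
Σc'Δl = 140.8 kN/m; ΣN' = 119.5 kN/m; ΣW sinα = 72.2 kN/m
Resisting = 140.8 + 119.5·tan31.9° = 140.8 + 74.4 = 215.2 kN/m
FS = 215.2 / 72.2 = 2.982

FS = 2.98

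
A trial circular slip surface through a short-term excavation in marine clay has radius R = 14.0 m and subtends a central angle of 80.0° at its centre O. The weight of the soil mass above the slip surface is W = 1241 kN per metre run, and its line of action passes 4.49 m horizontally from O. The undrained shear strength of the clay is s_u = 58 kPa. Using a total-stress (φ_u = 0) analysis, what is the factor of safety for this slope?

Taking moments about the centre O, the resisting moment is provided by the undrained shear strength acting along the arc:
Arc length L_a = R·θ = 14.0·(80.0°·π/180) = 14.0·1.3963 = 19.55 m
M_R = s_u·L_a·R = 58·19.55·14.0 = 15872.7 kN·m/m
M_D = W·d = 1241·4.49 = 5572.1 kN·m/m
FS = M_R / M_D = 15872.7 / 5572.1 = 2.849

FS = 2.85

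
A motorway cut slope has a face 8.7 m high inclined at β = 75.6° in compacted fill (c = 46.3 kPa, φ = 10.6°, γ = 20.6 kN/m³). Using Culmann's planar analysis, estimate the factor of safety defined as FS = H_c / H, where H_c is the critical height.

FS = 1.70

H_c = (4c/γ) · sinβ cosφ / [1 − cos(β − φ)]
    = (4·46.3/20.6) · sin75.6°·cos10.6° / [1 − cos65.0°]
    = 8.990 · 0.9521 / 0.5774 = 14.82 m
FS = H_c / H = 14.82 / 8.7 = 1.704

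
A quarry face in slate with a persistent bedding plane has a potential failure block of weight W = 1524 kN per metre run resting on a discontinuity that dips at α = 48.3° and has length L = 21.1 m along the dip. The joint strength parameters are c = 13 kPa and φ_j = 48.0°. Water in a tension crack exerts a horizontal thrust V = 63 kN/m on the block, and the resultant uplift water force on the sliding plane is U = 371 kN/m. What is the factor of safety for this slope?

FS = 0.79

Resolving the block weight along and normal to the plane and applying the Mohr–Coulomb strength on the joint:
N' = W cosα − U − V sinα = 1524·cos48.3° − 371 − 63·sin48.3° = 595.8 kN/m
Driving force T = W sinα + V cosα = 1524·sin48.3° + 63·cos48.3° = 1179.8 kN/m
Resisting force R = c·L + N'·tanφ_j = 13·21.1 + 595.8·tan48.0° = 274.3 + 661.7 = 936.0 kN/m
FS = R / T = 936.0 / 1179.8 = 0.793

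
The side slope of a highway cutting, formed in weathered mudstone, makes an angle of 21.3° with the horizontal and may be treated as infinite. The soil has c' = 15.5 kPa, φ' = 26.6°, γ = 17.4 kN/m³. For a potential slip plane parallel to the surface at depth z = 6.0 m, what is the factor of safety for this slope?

FS = 1.72

For an infinite slope with a slip plane parallel to the surface (no pore pressure): FS = [c' + γz cos²β tanφ'] / [γz sinβ cosβ].
γz = 17.4·6.0 = 104.40 kN/m²
Numerator = 15.5 + 104.40·cos²21.3°·tan26.6° = 15.5 + 104.40·0.8680·0.5008 = 60.881 kPa
Denominator = 104.40·sin21.3°·cos21.3° = 104.40·0.3633·0.9317 = 35.333 kPa
FS = 60.881 / 35.333 = 1.723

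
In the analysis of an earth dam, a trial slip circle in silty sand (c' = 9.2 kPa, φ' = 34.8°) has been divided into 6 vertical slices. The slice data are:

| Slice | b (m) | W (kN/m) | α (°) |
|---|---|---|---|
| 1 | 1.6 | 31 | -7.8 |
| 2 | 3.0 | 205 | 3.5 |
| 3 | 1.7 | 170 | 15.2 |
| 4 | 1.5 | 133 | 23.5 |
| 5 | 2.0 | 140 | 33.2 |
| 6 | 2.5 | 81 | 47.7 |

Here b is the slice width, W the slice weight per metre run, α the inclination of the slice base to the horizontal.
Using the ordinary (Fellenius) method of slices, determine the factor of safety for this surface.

Ordinary method of slices: FS = Σ[c'·Δl_i + (W_i cosα_i)·tanφ'] / Σ W_i sinα_i, with Δl_i = b_i / cosα_i.
Slice 1: Δl = 1.6/cos(-7.8°) = 1.615 m; N'_1 = 31·cos(-7.8°) = 30.7; c'Δl = 14.86; W sinα = -4.2
Slice 2: Δl = 3.0/cos3.5° = 3.006 m; N'_2 = 205·cos3.5° = 204.6; c'Δl = 27.65; W sinα = 12.5
Slice 3: Δl = 1.7/cos15.2° = 1.762 m; N'_3 = 170·cos15.2° = 164.1; c'Δl = 16.21; W sinα = 44.6
Slice 4: Δl = 1.5/cos23.5° = 1.636 m; N'_4 = 133·cos23.5° = 122.0; c'Δl = 15.05; W sinα = 53.0
Slice 5: Δl = 2.0/cos33.2° = 2.390 m; N'_5 = 140·cos33.2° = 117.1; c'Δl = 21.99; W sinα = 76.7
Slice 6: Δl = 2.5/cos47.7° = 3.715 m; N'_6 = 81·cos47.7° = 54.5; c'Δl = 34.17; W sinα = 59.9
Σc'Δl = 129.9 kN/m; ΣN' = 693.0 kN/m; ΣW sinα = 242.5 kN/m
Resisting = 129.9 + 693.0·tan34.8° = 129.9 + 481.7 = 611.6 kN/m
FS = 611.6 / 242.5 = 2.522

FS = 2.52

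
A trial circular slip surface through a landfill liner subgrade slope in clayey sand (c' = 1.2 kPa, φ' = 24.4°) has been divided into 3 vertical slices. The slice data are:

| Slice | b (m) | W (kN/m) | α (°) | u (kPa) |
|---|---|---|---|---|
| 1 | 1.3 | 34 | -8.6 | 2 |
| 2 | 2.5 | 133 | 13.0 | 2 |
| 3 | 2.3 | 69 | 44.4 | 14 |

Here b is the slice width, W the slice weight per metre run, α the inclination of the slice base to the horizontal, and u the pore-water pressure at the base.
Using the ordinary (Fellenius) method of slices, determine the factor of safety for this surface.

Ordinary method of slices: FS = Σ[c'·Δl_i + (W_i cosα_i − u_i·Δl_i)·tanφ'] / Σ W_i sinα_i, with Δl_i = b_i / cosα_i.
Slice 1: Δl = 1.3/cos(-8.6°) = 1.315 m; N'_1 = 34·cos(-8.6°) − 2·1.315 = 31.0; c'Δl = 1.58; W sinα = -5.1
Slice 2: Δl = 2.5/cos13.0° = 2.566 m; N'_2 = 133·cos13.0° − 2·2.566 = 124.5; c'Δl = 3.08; W sinα = 29.9
Slice 3: Δl = 2.3/cos44.4° = 3.219 m; N'_3 = 69·cos44.4° − 14·3.219 = 4.2; c'Δl = 3.86; W sinα = 48.3
Σc'Δl = 8.5 kN/m; ΣN' = 159.7 kN/m; ΣW sinα = 73.1 kN/m
Resisting = 8.5 + 159.7·tan24.4° = 8.5 + 72.4 = 81.0 kN/m
FS = 81.0 / 73.1 = 1.107

FS = 1.11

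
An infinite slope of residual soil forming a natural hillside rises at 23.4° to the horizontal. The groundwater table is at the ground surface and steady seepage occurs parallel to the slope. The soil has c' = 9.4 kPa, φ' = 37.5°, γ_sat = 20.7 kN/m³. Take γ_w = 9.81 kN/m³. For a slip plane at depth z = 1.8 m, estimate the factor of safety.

FS = 1.63

With seepage parallel to the slope and the water table at the surface, the effective normal stress on the slip plane uses the buoyant unit weight γ' = γ_sat − γ_w while the driving shear stress uses γ_sat:
FS = [c' + γ' z cos²β tanφ'] / [γ_sat z sinβ cosβ]
γ' = 20.7 − 9.81 = 10.89 kN/m³
Numerator = 9.4 + 10.89·1.8·cos²23.4°·tan37.5° = 9.4 + 10.89·1.8·0.8423·0.7673 = 22.069 kPa
Denominator = 20.7·1.8·sin23.4°·cos23.4° = 20.7·1.8·0.3971·0.9178 = 13.581 kPa
FS = 22.069 / 13.581 = 1.625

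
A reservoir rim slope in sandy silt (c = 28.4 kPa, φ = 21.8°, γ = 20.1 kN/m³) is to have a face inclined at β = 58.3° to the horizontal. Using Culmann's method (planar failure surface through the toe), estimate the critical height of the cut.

Culmann's analysis gives the critical failure plane at α_cr = (β + φ)/2 = (58.3 + 21.8)/2 = 40.0°, and the critical height
H_c = (4c/γ) · sinβ cosφ / [1 − cos(β − φ)]
    = (4·28.4/20.1) · sin58.3°·cos21.8° / [1 − cos(36.5°)]
    = 5.652 · 0.8508·0.9285 / [1 − 0.8039]
    = 5.652 · 0.7900 / 0.1961
    = 22.76 m

H_c = 22.76 m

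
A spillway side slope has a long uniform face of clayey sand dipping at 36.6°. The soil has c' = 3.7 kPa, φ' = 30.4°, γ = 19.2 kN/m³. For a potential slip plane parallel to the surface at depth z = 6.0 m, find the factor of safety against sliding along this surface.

For an infinite slope with a slip plane parallel to the surface (no pore pressure): FS = [c' + γz cos²β tanφ'] / [γz sinβ cosβ].
γz = 19.2·6.0 = 115.20 kN/m²
Numerator = 3.7 + 115.20·cos²36.6°·tan30.4° = 3.7 + 115.20·0.6445·0.5867 = 47.261 kPa
Denominator = 115.20·sin36.6°·cos36.6° = 115.20·0.5962·0.8028 = 55.142 kPa
FS = 47.261 / 55.142 = 0.857

FS = 0.86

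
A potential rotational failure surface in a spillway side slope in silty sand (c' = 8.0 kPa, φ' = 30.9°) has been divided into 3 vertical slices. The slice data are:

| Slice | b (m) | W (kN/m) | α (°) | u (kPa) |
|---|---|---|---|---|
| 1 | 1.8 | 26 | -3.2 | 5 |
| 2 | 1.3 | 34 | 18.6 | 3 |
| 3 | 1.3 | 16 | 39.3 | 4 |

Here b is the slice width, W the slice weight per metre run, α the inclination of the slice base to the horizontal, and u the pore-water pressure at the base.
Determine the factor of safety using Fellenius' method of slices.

Ordinary method of slices: FS = Σ[c'·Δl_i + (W_i cosα_i − u_i·Δl_i)·tanφ'] / Σ W_i sinα_i, with Δl_i = b_i / cosα_i.
Slice 1: Δl = 1.8/cos(-3.2°) = 1.803 m; N'_1 = 26·cos(-3.2°) − 5·1.803 = 16.9; c'Δl = 14.42; W sinα = -1.5
Slice 2: Δl = 1.3/cos18.6° = 1.372 m; N'_2 = 34·cos18.6° − 3·1.372 = 28.1; c'Δl = 10.97; W sinα = 10.8
Slice 3: Δl = 1.3/cos39.3° = 1.680 m; N'_3 = 16·cos39.3° − 4·1.680 = 5.7; c'Δl = 13.44; W sinα = 10.1
Σc'Δl = 38.8 kN/m; ΣN' = 50.7 kN/m; ΣW sinα = 19.5 kN/m
Resisting = 38.8 + 50.7·tan30.9° = 38.8 + 30.4 = 69.2 kN/m
FS = 69.2 / 19.5 = 3.543

FS = 3.54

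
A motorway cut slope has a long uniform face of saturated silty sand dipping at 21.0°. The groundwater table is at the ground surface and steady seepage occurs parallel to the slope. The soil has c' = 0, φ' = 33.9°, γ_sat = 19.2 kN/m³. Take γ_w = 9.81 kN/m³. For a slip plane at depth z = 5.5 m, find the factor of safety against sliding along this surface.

FS = 0.86

With seepage parallel to the slope and the water table at the surface, the effective normal stress on the slip plane uses the buoyant unit weight γ' = γ_sat − γ_w while the driving shear stress uses γ_sat:
FS = [c' + γ' z cos²β tanφ'] / [γ_sat z sinβ cosβ]
(For c' = 0 this reduces to FS = (γ'/γ_sat)·tanφ'/tanβ.)
γ' = 19.2 − 9.81 = 9.39 kN/m³
Numerator = 0.0 + 9.39·5.5·cos²21.0°·tan33.9° = 0.0 + 9.39·5.5·0.8716·0.6720 = 30.247 kPa
Denominator = 19.2·5.5·sin21.0°·cos21.0° = 19.2·5.5·0.3584·0.9336 = 35.330 kPa
FS = 30.247 / 35.330 = 0.856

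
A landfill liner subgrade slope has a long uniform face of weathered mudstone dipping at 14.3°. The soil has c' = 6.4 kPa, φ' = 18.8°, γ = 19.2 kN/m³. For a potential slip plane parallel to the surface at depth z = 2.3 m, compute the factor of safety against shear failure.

FS = 1.94

For an infinite slope with a slip plane parallel to the surface (no pore pressure): FS = [c' + γz cos²β tanφ'] / [γz sinβ cosβ].
γz = 19.2·2.3 = 44.16 kN/m²
Numerator = 6.4 + 44.16·cos²14.3°·tan18.8° = 6.4 + 44.16·0.9390·0.3404 = 20.516 kPa
Denominator = 44.16·sin14.3°·cos14.3° = 44.16·0.2470·0.9690 = 10.570 kPa
FS = 20.516 / 10.570 = 1.941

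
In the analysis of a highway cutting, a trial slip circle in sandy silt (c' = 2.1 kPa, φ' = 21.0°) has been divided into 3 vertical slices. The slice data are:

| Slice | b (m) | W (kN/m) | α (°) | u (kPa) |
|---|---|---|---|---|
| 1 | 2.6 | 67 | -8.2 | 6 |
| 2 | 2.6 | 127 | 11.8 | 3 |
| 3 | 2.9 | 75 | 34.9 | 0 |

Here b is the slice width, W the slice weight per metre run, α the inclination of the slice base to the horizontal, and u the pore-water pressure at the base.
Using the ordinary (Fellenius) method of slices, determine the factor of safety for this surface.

Ordinary method of slices: FS = Σ[c'·Δl_i + (W_i cosα_i − u_i·Δl_i)·tanφ'] / Σ W_i sinα_i, with Δl_i = b_i / cosα_i.
Slice 1: Δl = 2.6/cos(-8.2°) = 2.627 m; N'_1 = 67·cos(-8.2°) − 6·2.627 = 50.6; c'Δl = 5.52; W sinα = -9.6
Slice 2: Δl = 2.6/cos11.8° = 2.656 m; N'_2 = 127·cos11.8° − 3·2.656 = 116.3; c'Δl = 5.58; W sinα = 26.0
Slice 3: Δl = 2.9/cos34.9° = 3.536 m; N'_3 = 75·cos34.9° − 0·3.536 = 61.5; c'Δl = 7.43; W sinα = 42.9
Σc'Δl = 18.5 kN/m; ΣN' = 228.4 kN/m; ΣW sinα = 59.3 kN/m
Resisting = 18.5 + 228.4·tan21.0° = 18.5 + 87.7 = 106.2 kN/m
FS = 106.2 / 59.3 = 1.790

FS = 1.79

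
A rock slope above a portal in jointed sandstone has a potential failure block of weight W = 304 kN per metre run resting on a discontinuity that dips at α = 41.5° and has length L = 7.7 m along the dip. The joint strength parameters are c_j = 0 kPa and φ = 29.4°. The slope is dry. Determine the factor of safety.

FS = 0.64

Resolving the block weight along and normal to the plane and applying the Mohr–Coulomb strength on the joint:
N' = W cosα = 304·cos41.5° = 227.7 kN/m
Driving force T = W sinα = 304·sin41.5° = 201.4 kN/m
Resisting force R = c_j·L + N'·tanφ = 0·7.7 + 227.7·tan29.4° = 0.0 + 128.3 = 128.3 kN/m
FS = R / T = 128.3 / 201.4 = 0.637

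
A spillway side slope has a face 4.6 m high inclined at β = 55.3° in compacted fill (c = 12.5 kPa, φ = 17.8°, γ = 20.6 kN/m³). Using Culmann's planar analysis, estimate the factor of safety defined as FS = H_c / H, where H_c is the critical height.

H_c = (4c/γ) · sinβ cosφ / [1 − cos(β − φ)]
    = (4·12.5/20.6) · sin55.3°·cos17.8° / [1 − cos37.5°]
    = 2.427 · 0.7828 / 0.2066 = 9.19 m
FS = H_c / H = 9.19 / 4.6 = 1.999

FS = 2.00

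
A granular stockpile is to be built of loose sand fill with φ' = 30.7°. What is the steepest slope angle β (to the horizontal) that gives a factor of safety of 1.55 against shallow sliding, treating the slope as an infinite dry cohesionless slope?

For an infinite dry cohesionless slope FS = tanφ'/tanβ, so tanβ = tanφ' / FS.
tanβ = tan30.7° / 1.55 = 0.5938 / 1.55 = 0.3831
β = arctan(0.3831) = 20.96°

β = 21.0°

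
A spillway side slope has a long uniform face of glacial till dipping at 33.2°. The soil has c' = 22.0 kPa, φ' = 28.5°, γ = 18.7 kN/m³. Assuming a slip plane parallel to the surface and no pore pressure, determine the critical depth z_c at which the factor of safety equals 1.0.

z_c = 15.08 m

Setting FS = 1.00 in FS = [c' + γz cos²β tanφ'] / [γz sinβ cosβ] and solving for z:
z = c' / [γ cosβ (FS·sinβ − cosβ·tanφ')]
  = 22.0 / [18.7·cos33.2°·(1.00·sin33.2° − cos33.2°·tan28.5°)]
  = 22.0 / [18.7·0.8368·(1.00·0.5476 − 0.8368·0.5430)]
  = 22.0 / 1.4589 = 15.080 m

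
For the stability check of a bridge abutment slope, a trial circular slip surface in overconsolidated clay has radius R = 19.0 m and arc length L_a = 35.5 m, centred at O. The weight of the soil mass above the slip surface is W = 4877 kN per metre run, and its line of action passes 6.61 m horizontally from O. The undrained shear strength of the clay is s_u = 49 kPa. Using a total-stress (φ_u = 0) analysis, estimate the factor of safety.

Taking moments about the centre O, the resisting moment is provided by the undrained shear strength acting along the arc:
M_R = s_u·L_a·R = 49·35.50·19.0 = 33050.5 kN·m/m
M_D = W·d = 4877·6.61 = 32237.0 kN·m/m
FS = M_R / M_D = 33050.5 / 32237.0 = 1.025

FS = 1.03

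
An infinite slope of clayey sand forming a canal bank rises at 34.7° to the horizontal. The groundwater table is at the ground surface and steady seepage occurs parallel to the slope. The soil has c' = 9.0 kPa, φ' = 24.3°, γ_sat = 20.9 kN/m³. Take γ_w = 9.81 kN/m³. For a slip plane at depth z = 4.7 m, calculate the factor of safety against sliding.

FS = 0.54

With seepage parallel to the slope and the water table at the surface, the effective normal stress on the slip plane uses the buoyant unit weight γ' = γ_sat − γ_w while the driving shear stress uses γ_sat:
FS = [c' + γ' z cos²β tanφ'] / [γ_sat z sinβ cosβ]
γ' = 20.9 − 9.81 = 11.09 kN/m³
Numerator = 9.0 + 11.09·4.7·cos²34.7°·tan24.3° = 9.0 + 11.09·4.7·0.6759·0.4515 = 24.907 kPa
Denominator = 20.9·4.7·sin34.7°·cos34.7° = 20.9·4.7·0.5693·0.8221 = 45.975 kPa
FS = 24.907 / 45.975 = 0.542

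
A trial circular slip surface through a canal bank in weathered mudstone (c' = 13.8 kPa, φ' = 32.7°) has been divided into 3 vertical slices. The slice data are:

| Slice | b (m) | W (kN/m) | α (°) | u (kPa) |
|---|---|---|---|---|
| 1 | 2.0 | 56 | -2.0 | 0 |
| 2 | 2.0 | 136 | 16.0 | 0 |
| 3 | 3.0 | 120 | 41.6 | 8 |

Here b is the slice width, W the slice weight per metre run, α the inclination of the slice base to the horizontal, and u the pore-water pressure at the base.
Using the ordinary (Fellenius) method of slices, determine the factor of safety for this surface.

Ordinary method of slices: FS = Σ[c'·Δl_i + (W_i cosα_i − u_i·Δl_i)·tanφ'] / Σ W_i sinα_i, with Δl_i = b_i / cosα_i.
Slice 1: Δl = 2.0/cos(-2.0°) = 2.001 m; N'_1 = 56·cos(-2.0°) − 0·2.001 = 56.0; c'Δl = 27.62; W sinα = -2.0
Slice 2: Δl = 2.0/cos16.0° = 2.081 m; N'_2 = 136·cos16.0° − 0·2.081 = 130.7; c'Δl = 28.71; W sinα = 37.5
Slice 3: Δl = 3.0/cos41.6° = 4.012 m; N'_3 = 120·cos41.6° − 8·4.012 = 57.6; c'Δl = 55.36; W sinα = 79.7
Σc'Δl = 111.7 kN/m; ΣN' = 244.3 kN/m; ΣW sinα = 115.2 kN/m
Resisting = 111.7 + 244.3·tan32.7° = 111.7 + 156.9 = 268.6 kN/m
FS = 268.6 / 115.2 = 2.331

FS = 2.33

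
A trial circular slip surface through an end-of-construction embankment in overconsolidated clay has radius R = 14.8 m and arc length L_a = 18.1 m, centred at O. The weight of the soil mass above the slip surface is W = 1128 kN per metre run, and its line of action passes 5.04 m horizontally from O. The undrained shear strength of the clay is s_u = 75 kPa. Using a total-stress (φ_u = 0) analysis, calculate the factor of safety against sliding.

FS = 3.53

Taking moments about the centre O, the resisting moment is provided by the undrained shear strength acting along the arc:
M_R = s_u·L_a·R = 75·18.10·14.8 = 20091.0 kN·m/m
M_D = W·d = 1128·5.04 = 5685.1 kN·m/m
FS = M_R / M_D = 20091.0 / 5685.1 = 3.534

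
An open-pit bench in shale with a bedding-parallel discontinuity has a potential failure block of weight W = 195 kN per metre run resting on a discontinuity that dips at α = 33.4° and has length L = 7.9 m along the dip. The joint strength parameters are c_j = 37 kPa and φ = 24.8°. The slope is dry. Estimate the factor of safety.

FS = 3.42

Resolving the block weight along and normal to the plane and applying the Mohr–Coulomb strength on the joint:
N' = W cosα = 195·cos33.4° = 162.8 kN/m
Driving force T = W sinα = 195·sin33.4° = 107.3 kN/m
Resisting force R = c_j·L + N'·tanφ = 37·7.9 + 162.8·tan24.8° = 292.3 + 75.2 = 367.5 kN/m
FS = R / T = 367.5 / 107.3 = 3.424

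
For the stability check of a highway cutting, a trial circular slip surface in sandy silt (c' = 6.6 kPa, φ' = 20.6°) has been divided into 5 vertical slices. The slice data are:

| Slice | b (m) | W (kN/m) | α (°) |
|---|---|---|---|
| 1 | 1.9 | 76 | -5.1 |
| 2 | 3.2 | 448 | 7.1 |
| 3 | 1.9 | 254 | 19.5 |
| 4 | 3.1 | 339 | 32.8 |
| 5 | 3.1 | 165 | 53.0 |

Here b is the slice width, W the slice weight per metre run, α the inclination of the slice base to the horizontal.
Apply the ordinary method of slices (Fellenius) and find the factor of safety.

FS = 1.19

Ordinary method of slices: FS = Σ[c'·Δl_i + (W_i cosα_i)·tanφ'] / Σ W_i sinα_i, with Δl_i = b_i / cosα_i.
Slice 1: Δl = 1.9/cos(-5.1°) = 1.908 m; N'_1 = 76·cos(-5.1°) = 75.7; c'Δl = 12.59; W sinα = -6.8
Slice 2: Δl = 3.2/cos7.1° = 3.225 m; N'_2 = 448·cos7.1° = 444.6; c'Δl = 21.28; W sinα = 55.4
Slice 3: Δl = 1.9/cos19.5° = 2.016 m; N'_3 = 254·cos19.5° = 239.4; c'Δl = 13.30; W sinα = 84.8
Slice 4: Δl = 3.1/cos32.8° = 3.688 m; N'_4 = 339·cos32.8° = 285.0; c'Δl = 24.34; W sinα = 183.6
Slice 5: Δl = 3.1/cos53.0° = 5.151 m; N'_5 = 165·cos53.0° = 99.3; c'Δl = 34.00; W sinα = 131.8
Σc'Δl = 105.5 kN/m; ΣN' = 1143.9 kN/m; ΣW sinα = 448.8 kN/m
Resisting = 105.5 + 1143.9·tan20.6° = 105.5 + 430.0 = 535.5 kN/m
FS = 535.5 / 448.8 = 1.193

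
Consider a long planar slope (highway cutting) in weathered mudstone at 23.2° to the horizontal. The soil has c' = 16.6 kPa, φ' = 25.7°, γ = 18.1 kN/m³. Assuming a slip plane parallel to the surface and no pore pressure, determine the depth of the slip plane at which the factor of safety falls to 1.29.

z = 15.16 m

Setting FS = 1.29 in FS = [c' + γz cos²β tanφ'] / [γz sinβ cosβ] and solving for z:
z = c' / [γ cosβ (FS·sinβ − cosβ·tanφ')]
  = 16.6 / [18.1·cos23.2°·(1.29·sin23.2° − cos23.2°·tan25.7°)]
  = 16.6 / [18.1·0.9191·(1.29·0.3939 − 0.9191·0.4813)]
  = 16.6 / 1.0953 = 15.156 m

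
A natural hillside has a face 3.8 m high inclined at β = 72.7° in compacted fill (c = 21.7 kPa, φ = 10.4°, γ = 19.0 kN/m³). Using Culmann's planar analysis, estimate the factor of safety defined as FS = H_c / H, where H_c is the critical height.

H_c = (4c/γ) · sinβ cosφ / [1 − cos(β − φ)]
    = (4·21.7/19.0) · sin72.7°·cos10.4° / [1 − cos62.3°]
    = 4.568 · 0.9391 / 0.5352 = 8.02 m
FS = H_c / H = 8.02 / 3.8 = 2.110

FS = 2.11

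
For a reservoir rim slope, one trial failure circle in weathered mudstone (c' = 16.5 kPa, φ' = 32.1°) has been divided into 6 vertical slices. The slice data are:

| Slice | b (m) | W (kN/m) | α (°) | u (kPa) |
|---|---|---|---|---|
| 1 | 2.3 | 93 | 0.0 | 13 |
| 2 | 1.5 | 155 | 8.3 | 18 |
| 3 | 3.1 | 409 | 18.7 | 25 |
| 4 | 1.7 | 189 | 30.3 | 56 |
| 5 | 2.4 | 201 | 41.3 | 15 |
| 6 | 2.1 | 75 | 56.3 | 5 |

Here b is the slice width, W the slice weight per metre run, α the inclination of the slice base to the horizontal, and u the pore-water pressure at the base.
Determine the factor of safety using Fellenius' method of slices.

Ordinary method of slices: FS = Σ[c'·Δl_i + (W_i cosα_i − u_i·Δl_i)·tanφ'] / Σ W_i sinα_i, with Δl_i = b_i / cosα_i.
Slice 1: Δl = 2.3/cos0.0° = 2.300 m; N'_1 = 93·cos0.0° − 13·2.300 = 63.1; c'Δl = 37.95; W sinα = 0.0
Slice 2: Δl = 1.5/cos8.3° = 1.516 m; N'_2 = 155·cos8.3° − 18·1.516 = 126.1; c'Δl = 25.01; W sinα = 22.4
Slice 3: Δl = 3.1/cos18.7° = 3.273 m; N'_3 = 409·cos18.7° − 25·3.273 = 305.6; c'Δl = 54.00; W sinα = 131.1
Slice 4: Δl = 1.7/cos30.3° = 1.969 m; N'_4 = 189·cos30.3° − 56·1.969 = 52.9; c'Δl = 32.49; W sinα = 95.4
Slice 5: Δl = 2.4/cos41.3° = 3.195 m; N'_5 = 201·cos41.3° − 15·3.195 = 103.1; c'Δl = 52.71; W sinα = 132.7
Slice 6: Δl = 2.1/cos56.3° = 3.785 m; N'_6 = 75·cos56.3° − 5·3.785 = 22.7; c'Δl = 62.45; W sinα = 62.4
Σc'Δl = 264.6 kN/m; ΣN' = 673.5 kN/m; ΣW sinα = 443.9 kN/m
Resisting = 264.6 + 673.5·tan32.1° = 264.6 + 422.5 = 687.1 kN/m
FS = 687.1 / 443.9 = 1.548

FS = 1.55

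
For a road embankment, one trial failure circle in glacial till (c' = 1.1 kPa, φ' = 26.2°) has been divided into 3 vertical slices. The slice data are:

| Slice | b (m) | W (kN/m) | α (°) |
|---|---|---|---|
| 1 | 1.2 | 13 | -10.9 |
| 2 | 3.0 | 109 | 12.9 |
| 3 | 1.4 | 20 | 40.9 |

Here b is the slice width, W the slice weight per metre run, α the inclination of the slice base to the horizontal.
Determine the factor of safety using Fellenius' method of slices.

FS = 2.08

Ordinary method of slices: FS = Σ[c'·Δl_i + (W_i cosα_i)·tanφ'] / Σ W_i sinα_i, with Δl_i = b_i / cosα_i.
Slice 1: Δl = 1.2/cos(-10.9°) = 1.222 m; N'_1 = 13·cos(-10.9°) = 12.8; c'Δl = 1.34; W sinα = -2.5
Slice 2: Δl = 3.0/cos12.9° = 3.078 m; N'_2 = 109·cos12.9° = 106.2; c'Δl = 3.39; W sinα = 24.3
Slice 3: Δl = 1.4/cos40.9° = 1.852 m; N'_3 = 20·cos40.9° = 15.1; c'Δl = 2.04; W sinα = 13.1
Σc'Δl = 6.8 kN/m; ΣN' = 134.1 kN/m; ΣW sinα = 35.0 kN/m
Resisting = 6.8 + 134.1·tan26.2° = 6.8 + 66.0 = 72.8 kN/m
FS = 72.8 / 35.0 = 2.081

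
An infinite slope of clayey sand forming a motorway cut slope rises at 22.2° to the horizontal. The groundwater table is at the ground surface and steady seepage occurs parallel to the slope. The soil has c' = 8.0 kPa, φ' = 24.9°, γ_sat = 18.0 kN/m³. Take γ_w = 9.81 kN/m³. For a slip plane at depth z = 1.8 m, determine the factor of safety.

FS = 1.22

With seepage parallel to the slope and the water table at the surface, the effective normal stress on the slip plane uses the buoyant unit weight γ' = γ_sat − γ_w while the driving shear stress uses γ_sat:
FS = [c' + γ' z cos²β tanφ'] / [γ_sat z sinβ cosβ]
γ' = 18.0 − 9.81 = 8.19 kN/m³
Numerator = 8.0 + 8.19·1.8·cos²22.2°·tan24.9° = 8.0 + 8.19·1.8·0.8572·0.4642 = 13.866 kPa
Denominator = 18.0·1.8·sin22.2°·cos22.2° = 18.0·1.8·0.3778·0.9259 = 11.335 kPa
FS = 13.866 / 11.335 = 1.223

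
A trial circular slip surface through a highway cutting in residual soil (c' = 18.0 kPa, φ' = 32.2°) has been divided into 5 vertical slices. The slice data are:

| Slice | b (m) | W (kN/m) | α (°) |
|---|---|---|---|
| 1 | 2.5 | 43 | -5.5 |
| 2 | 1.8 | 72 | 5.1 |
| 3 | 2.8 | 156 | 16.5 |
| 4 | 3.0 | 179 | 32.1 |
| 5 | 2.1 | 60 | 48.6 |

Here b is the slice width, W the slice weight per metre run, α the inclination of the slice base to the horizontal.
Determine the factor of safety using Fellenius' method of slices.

Ordinary method of slices: FS = Σ[c'·Δl_i + (W_i cosα_i)·tanφ'] / Σ W_i sinα_i, with Δl_i = b_i / cosα_i.
Slice 1: Δl = 2.5/cos(-5.5°) = 2.512 m; N'_1 = 43·cos(-5.5°) = 42.8; c'Δl = 45.21; W sinα = -4.1
Slice 2: Δl = 1.8/cos5.1° = 1.807 m; N'_2 = 72·cos5.1° = 71.7; c'Δl = 32.53; W sinα = 6.4
Slice 3: Δl = 2.8/cos16.5° = 2.920 m; N'_3 = 156·cos16.5° = 149.6; c'Δl = 52.56; W sinα = 44.3
Slice 4: Δl = 3.0/cos32.1° = 3.541 m; N'_4 = 179·cos32.1° = 151.6; c'Δl = 63.75; W sinα = 95.1
Slice 5: Δl = 2.1/cos48.6° = 3.176 m; N'_5 = 60·cos48.6° = 39.7; c'Δl = 57.16; W sinα = 45.0
Σc'Δl = 251.2 kN/m; ΣN' = 455.4 kN/m; ΣW sinα = 186.7 kN/m
Resisting = 251.2 + 455.4·tan32.2° = 251.2 + 286.8 = 538.0 kN/m
FS = 538.0 / 186.7 = 2.881

FS = 2.88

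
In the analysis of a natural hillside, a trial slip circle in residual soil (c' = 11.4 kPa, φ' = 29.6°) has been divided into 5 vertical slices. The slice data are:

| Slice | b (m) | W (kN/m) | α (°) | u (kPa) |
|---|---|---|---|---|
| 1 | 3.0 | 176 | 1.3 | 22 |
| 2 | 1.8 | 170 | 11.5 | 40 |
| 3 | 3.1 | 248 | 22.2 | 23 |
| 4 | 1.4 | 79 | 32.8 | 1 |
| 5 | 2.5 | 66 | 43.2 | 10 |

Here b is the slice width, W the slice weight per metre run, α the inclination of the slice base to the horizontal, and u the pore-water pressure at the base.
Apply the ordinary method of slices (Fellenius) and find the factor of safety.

FS = 1.81

Ordinary method of slices: FS = Σ[c'·Δl_i + (W_i cosα_i − u_i·Δl_i)·tanφ'] / Σ W_i sinα_i, with Δl_i = b_i / cosα_i.
Slice 1: Δl = 3.0/cos1.3° = 3.001 m; N'_1 = 176·cos1.3° − 22·3.001 = 109.9; c'Δl = 34.21; W sinα = 4.0
Slice 2: Δl = 1.8/cos11.5° = 1.837 m; N'_2 = 170·cos11.5° − 40·1.837 = 93.1; c'Δl = 20.94; W sinα = 33.9
Slice 3: Δl = 3.1/cos22.2° = 3.348 m; N'_3 = 248·cos22.2° − 23·3.348 = 152.6; c'Δl = 38.17; W sinα = 93.7
Slice 4: Δl = 1.4/cos32.8° = 1.666 m; N'_4 = 79·cos32.8° − 1·1.666 = 64.7; c'Δl = 18.99; W sinα = 42.8
Slice 5: Δl = 2.5/cos43.2° = 3.430 m; N'_5 = 66·cos43.2° − 10·3.430 = 13.8; c'Δl = 39.10; W sinα = 45.2
Σc'Δl = 151.4 kN/m; ΣN' = 434.2 kN/m; ΣW sinα = 219.6 kN/m
Resisting = 151.4 + 434.2·tan29.6° = 151.4 + 246.7 = 398.1 kN/m
FS = 398.1 / 219.6 = 1.813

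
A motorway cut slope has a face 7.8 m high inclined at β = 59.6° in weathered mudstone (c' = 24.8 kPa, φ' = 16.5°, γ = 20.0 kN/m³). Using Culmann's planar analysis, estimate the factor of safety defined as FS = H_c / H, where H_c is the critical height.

H_c = (4c'/γ) · sinβ cosφ' / [1 − cos(β − φ')]
    = (4·24.8/20.0) · sin59.6°·cos16.5° / [1 − cos43.1°]
    = 4.960 · 0.8270 / 0.2698 = 15.20 m
FS = H_c / H = 15.20 / 7.8 = 1.949

FS = 1.95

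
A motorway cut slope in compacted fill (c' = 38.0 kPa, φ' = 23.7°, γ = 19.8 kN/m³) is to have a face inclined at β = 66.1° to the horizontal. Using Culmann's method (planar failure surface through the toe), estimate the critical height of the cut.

H_c = 24.57 m

Culmann's analysis gives the critical failure plane at α_cr = (β + φ')/2 = (66.1 + 23.7)/2 = 44.9°, and the critical height
H_c = (4c'/γ) · sinβ cosφ' / [1 − cos(β − φ')]
    = (4·38.0/19.8) · sin66.1°·cos23.7° / [1 − cos(42.4°)]
    = 7.677 · 0.9143·0.9157 / [1 − 0.7385]
    = 7.677 · 0.8371 / 0.2615
    = 24.57 m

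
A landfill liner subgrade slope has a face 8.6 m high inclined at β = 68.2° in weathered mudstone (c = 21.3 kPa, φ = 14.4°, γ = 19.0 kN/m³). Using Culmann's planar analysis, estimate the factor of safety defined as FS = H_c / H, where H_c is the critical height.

H_c = (4c/γ) · sinβ cosφ / [1 − cos(β − φ)]
    = (4·21.3/19.0) · sin68.2°·cos14.4° / [1 − cos53.8°]
    = 4.484 · 0.8993 / 0.4094 = 9.85 m
FS = H_c / H = 9.85 / 8.6 = 1.145

FS = 1.15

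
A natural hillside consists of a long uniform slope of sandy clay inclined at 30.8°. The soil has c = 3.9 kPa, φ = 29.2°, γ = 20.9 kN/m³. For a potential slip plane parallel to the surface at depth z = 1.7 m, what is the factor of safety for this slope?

FS = 1.19

For an infinite slope with a slip plane parallel to the surface (no pore pressure): FS = [c + γz cos²β tanφ] / [γz sinβ cosβ].
γz = 20.9·1.7 = 35.53 kN/m²
Numerator = 3.9 + 35.53·cos²30.8°·tan29.2° = 3.9 + 35.53·0.7378·0.5589 = 18.551 kPa
Denominator = 35.53·sin30.8°·cos30.8° = 35.53·0.5120·0.8590 = 15.627 kPa
FS = 18.551 / 15.627 = 1.187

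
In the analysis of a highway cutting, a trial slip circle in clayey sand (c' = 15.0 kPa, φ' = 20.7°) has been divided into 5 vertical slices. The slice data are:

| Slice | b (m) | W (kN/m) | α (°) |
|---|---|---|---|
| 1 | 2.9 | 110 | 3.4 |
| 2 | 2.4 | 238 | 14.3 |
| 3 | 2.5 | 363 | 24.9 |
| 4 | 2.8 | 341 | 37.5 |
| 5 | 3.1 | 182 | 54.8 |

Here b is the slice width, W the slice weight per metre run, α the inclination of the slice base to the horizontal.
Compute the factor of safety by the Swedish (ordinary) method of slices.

FS = 1.13

Ordinary method of slices: FS = Σ[c'·Δl_i + (W_i cosα_i)·tanφ'] / Σ W_i sinα_i, with Δl_i = b_i / cosα_i.
Slice 1: Δl = 2.9/cos3.4° = 2.905 m; N'_1 = 110·cos3.4° = 109.8; c'Δl = 43.58; W sinα = 6.5
Slice 2: Δl = 2.4/cos14.3° = 2.477 m; N'_2 = 238·cos14.3° = 230.6; c'Δl = 37.15; W sinα = 58.8
Slice 3: Δl = 2.5/cos24.9° = 2.756 m; N'_3 = 363·cos24.9° = 329.3; c'Δl = 41.34; W sinα = 152.8
Slice 4: Δl = 2.8/cos37.5° = 3.529 m; N'_4 = 341·cos37.5° = 270.5; c'Δl = 52.94; W sinα = 207.6
Slice 5: Δl = 3.1/cos54.8° = 5.378 m; N'_5 = 182·cos54.8° = 104.9; c'Δl = 80.67; W sinα = 148.7
Σc'Δl = 255.7 kN/m; ΣN' = 1045.1 kN/m; ΣW sinα = 574.5 kN/m
Resisting = 255.7 + 1045.1·tan20.7° = 255.7 + 394.9 = 650.6 kN/m
FS = 650.6 / 574.5 = 1.133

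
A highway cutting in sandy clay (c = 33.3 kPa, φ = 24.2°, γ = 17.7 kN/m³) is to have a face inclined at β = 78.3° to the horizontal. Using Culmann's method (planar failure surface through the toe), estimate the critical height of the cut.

Culmann's analysis gives the critical failure plane at α_cr = (β + φ)/2 = (78.3 + 24.2)/2 = 51.2°, and the critical height
H_c = (4c/γ) · sinβ cosφ / [1 − cos(β − φ)]
    = (4·33.3/17.7) · sin78.3°·cos24.2° / [1 − cos(54.1°)]
    = 7.525 · 0.9792·0.9121 / [1 − 0.5864]
    = 7.525 · 0.8932 / 0.4136
    = 16.25 m

H_c = 16.25 m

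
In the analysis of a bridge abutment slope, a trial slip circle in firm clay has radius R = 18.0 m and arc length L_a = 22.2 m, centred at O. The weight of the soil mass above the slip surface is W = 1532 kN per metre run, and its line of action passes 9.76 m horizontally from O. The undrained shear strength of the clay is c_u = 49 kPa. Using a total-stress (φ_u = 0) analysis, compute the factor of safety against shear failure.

Taking moments about the centre O, the resisting moment is provided by the undrained shear strength acting along the arc:
M_R = c_u·L_a·R = 49·22.20·18.0 = 19580.4 kN·m/m
M_D = W·d = 1532·9.76 = 14952.3 kN·m/m
FS = M_R / M_D = 19580.4 / 14952.3 = 1.310

FS = 1.31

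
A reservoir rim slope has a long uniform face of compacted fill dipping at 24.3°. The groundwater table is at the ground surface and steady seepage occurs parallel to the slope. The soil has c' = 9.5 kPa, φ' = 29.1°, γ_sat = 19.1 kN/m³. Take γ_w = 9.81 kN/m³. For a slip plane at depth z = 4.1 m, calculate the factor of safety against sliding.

With seepage parallel to the slope and the water table at the surface, the effective normal stress on the slip plane uses the buoyant unit weight γ' = γ_sat − γ_w while the driving shear stress uses γ_sat:
FS = [c' + γ' z cos²β tanφ'] / [γ_sat z sinβ cosβ]
γ' = 19.1 − 9.81 = 9.29 kN/m³
Numerator = 9.5 + 9.29·4.1·cos²24.3°·tan29.1° = 9.5 + 9.29·4.1·0.8307·0.5566 = 27.110 kPa
Denominator = 19.1·4.1·sin24.3°·cos24.3° = 19.1·4.1·0.4115·0.9114 = 29.371 kPa
FS = 27.110 / 29.371 = 0.923

FS = 0.92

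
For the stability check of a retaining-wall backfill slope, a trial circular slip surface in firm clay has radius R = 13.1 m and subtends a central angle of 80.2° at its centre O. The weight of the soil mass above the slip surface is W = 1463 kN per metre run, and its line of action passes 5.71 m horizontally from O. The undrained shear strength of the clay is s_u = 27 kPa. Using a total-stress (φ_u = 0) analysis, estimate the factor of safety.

FS = 0.78

Taking moments about the centre O, the resisting moment is provided by the undrained shear strength acting along the arc:
Arc length L_a = R·θ = 13.1·(80.2°·π/180) = 13.1·1.3998 = 18.34 m
M_R = s_u·L_a·R = 27·18.34·13.1 = 6485.7 kN·m/m
M_D = W·d = 1463·5.71 = 8353.7 kN·m/m
FS = M_R / M_D = 6485.7 / 8353.7 = 0.776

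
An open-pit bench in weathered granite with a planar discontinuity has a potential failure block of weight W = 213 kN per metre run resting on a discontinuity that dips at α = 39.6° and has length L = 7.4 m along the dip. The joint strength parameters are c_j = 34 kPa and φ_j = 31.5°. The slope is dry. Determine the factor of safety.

Resolving the block weight along and normal to the plane and applying the Mohr–Coulomb strength on the joint:
N' = W cosα = 213·cos39.6° = 164.1 kN/m
Driving force T = W sinα = 213·sin39.6° = 135.8 kN/m
Resisting force R = c_j·L + N'·tanφ_j = 34·7.4 + 164.1·tan31.5° = 251.6 + 100.6 = 352.2 kN/m
FS = R / T = 352.2 / 135.8 = 2.594

FS = 2.59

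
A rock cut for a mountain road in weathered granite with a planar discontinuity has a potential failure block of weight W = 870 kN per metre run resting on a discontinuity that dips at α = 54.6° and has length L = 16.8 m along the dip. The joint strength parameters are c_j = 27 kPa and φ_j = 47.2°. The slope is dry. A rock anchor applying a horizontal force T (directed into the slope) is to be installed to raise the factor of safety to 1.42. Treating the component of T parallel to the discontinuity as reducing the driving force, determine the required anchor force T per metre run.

T = 5 kN/m

Resolving forces along and normal to the sliding plane, with the horizontal anchor force T adding T·sinα to the effective normal force and T·cosα acting up the plane against the driving force:
FS = [c_jL + (W cosα + T sinα) tanφ_j] / [W sinα − T cosα]
Without the anchor: N' = 504.0 kN/m, driving T_d = 709.2 kN/m, resisting R = 27·16.8 + 504.0·tan47.2° = 997.8 kN/m, FS = 1.41.
Setting FS = 1.42 and solving for T:
1.42·(709.2 − T cos54.6°) = 997.8 + T sin54.6°·tan47.2°
T·(sin54.6°·tan47.2° + 1.42·cos54.6°) = 1.42·709.2 − 997.8
T·(0.8151·1.0799 + 1.42·0.5793) = 1007.0 − 997.8 = 9.2
T·1.7028 = 9.2
T = 5.4 kN/m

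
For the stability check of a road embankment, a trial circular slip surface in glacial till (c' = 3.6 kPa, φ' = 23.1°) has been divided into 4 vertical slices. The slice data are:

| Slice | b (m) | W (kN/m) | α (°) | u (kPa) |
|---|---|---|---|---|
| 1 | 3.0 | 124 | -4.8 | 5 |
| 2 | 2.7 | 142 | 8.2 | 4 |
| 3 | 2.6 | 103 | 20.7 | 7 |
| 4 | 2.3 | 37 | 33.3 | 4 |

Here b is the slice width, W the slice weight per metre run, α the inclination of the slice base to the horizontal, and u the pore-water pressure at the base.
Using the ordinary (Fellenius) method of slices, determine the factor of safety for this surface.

Ordinary method of slices: FS = Σ[c'·Δl_i + (W_i cosα_i − u_i·Δl_i)·tanφ'] / Σ W_i sinα_i, with Δl_i = b_i / cosα_i.
Slice 1: Δl = 3.0/cos(-4.8°) = 3.011 m; N'_1 = 124·cos(-4.8°) − 5·3.011 = 108.5; c'Δl = 10.84; W sinα = -10.4
Slice 2: Δl = 2.7/cos8.2° = 2.728 m; N'_2 = 142·cos8.2° − 4·2.728 = 129.6; c'Δl = 9.82; W sinα = 20.3
Slice 3: Δl = 2.6/cos20.7° = 2.779 m; N'_3 = 103·cos20.7° − 7·2.779 = 76.9; c'Δl = 10.01; W sinα = 36.4
Slice 4: Δl = 2.3/cos33.3° = 2.752 m; N'_4 = 37·cos33.3° − 4·2.752 = 19.9; c'Δl = 9.91; W sinα = 20.3
Σc'Δl = 40.6 kN/m; ΣN' = 335.0 kN/m; ΣW sinα = 66.6 kN/m
Resisting = 40.6 + 335.0·tan23.1° = 40.6 + 142.9 = 183.4 kN/m
FS = 183.4 / 66.6 = 2.754

FS = 2.75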